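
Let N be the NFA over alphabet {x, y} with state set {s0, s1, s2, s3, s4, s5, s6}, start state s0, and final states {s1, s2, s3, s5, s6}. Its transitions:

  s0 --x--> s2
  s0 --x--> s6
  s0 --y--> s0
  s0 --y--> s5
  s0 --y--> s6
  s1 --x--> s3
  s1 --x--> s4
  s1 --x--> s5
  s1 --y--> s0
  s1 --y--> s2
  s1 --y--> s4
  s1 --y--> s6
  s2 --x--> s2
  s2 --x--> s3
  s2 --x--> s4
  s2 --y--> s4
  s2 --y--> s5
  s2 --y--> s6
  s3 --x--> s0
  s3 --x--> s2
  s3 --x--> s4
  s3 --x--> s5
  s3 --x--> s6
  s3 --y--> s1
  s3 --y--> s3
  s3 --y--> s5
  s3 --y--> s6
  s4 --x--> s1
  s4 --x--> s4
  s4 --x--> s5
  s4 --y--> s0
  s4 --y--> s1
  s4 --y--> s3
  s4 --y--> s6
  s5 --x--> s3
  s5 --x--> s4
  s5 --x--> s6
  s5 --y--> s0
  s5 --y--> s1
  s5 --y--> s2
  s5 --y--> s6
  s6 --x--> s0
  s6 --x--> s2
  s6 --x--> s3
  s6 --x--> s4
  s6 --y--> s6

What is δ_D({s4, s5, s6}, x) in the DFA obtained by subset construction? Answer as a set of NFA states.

δ(s4,x) = {s1, s4, s5}; δ(s5,x) = {s3, s4, s6}; δ(s6,x) = {s0, s2, s3, s4}.
Union: {s0, s1, s2, s3, s4, s5, s6}.

{s0, s1, s2, s3, s4, s5, s6}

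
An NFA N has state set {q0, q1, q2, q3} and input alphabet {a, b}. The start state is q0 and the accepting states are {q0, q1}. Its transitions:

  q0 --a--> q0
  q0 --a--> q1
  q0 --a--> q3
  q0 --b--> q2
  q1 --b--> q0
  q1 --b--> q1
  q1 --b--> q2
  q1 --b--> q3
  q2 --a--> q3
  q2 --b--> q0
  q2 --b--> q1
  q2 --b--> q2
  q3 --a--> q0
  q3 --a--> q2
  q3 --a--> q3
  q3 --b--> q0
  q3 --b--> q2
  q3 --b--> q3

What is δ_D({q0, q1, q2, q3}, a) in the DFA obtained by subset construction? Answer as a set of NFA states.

{q0, q1, q2, q3}

δ(q0,a) = {q0, q1, q3}; δ(q1,a) = ∅; δ(q2,a) = {q3}; δ(q3,a) = {q0, q2, q3}.
Union: {q0, q1, q2, q3}.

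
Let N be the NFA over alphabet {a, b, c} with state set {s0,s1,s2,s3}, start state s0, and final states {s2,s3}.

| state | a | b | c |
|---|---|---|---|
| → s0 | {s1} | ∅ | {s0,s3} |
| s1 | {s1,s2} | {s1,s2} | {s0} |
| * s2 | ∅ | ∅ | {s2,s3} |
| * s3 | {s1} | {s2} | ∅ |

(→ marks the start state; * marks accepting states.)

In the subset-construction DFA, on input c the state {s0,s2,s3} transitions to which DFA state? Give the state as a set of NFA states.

{s0,s2,s3}

δ(s0,c) = {s0,s3}; δ(s2,c) = {s2,s3}; δ(s3,c) = ∅.
Union: {s0,s2,s3}.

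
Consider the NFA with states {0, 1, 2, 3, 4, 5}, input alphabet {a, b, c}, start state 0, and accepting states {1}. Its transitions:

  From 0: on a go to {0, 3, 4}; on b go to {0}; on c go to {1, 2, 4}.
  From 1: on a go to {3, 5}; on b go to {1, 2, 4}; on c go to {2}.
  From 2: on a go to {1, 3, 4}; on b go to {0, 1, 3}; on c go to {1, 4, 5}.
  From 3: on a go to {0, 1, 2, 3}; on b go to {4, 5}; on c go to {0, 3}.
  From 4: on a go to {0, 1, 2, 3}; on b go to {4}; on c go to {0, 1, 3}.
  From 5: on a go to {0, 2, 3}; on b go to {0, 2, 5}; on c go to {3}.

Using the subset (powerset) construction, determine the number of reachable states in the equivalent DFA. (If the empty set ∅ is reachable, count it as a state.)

7

Start state of the DFA: {0}.
{0} --a--> {0, 3, 4}  [new]
{0} --b--> {0}  [seen]
{0} --c--> {1, 2, 4}  [new]
{0, 3, 4} --a--> {0, 1, 2, 3, 4}  [new]
{0, 3, 4} --b--> {0, 4, 5}  [new]
{0, 3, 4} --c--> {0, 1, 2, 3, 4}  [seen]
{1, 2, 4} --a--> {0, 1, 2, 3, 4, 5}  [new]
{1, 2, 4} --b--> {0, 1, 2, 3, 4}  [seen]
{1, 2, 4} --c--> {0, 1, 2, 3, 4, 5}  [seen]
{0, 1, 2, 3, 4} --a--> {0, 1, 2, 3, 4, 5}  [seen]
{0, 1, 2, 3, 4} --b--> {0, 1, 2, 3, 4, 5}  [seen]
{0, 1, 2, 3, 4} --c--> {0, 1, 2, 3, 4, 5}  [seen]
{0, 4, 5} --a--> {0, 1, 2, 3, 4}  [seen]
{0, 4, 5} --b--> {0, 2, 4, 5}  [new]
{0, 4, 5} --c--> {0, 1, 2, 3, 4}  [seen]
{0, 1, 2, 3, 4, 5} --a--> {0, 1, 2, 3, 4, 5}  [seen]
{0, 1, 2, 3, 4, 5} --b--> {0, 1, 2, 3, 4, 5}  [seen]
{0, 1, 2, 3, 4, 5} --c--> {0, 1, 2, 3, 4, 5}  [seen]
{0, 2, 4, 5} --a--> {0, 1, 2, 3, 4}  [seen]
{0, 2, 4, 5} --b--> {0, 1, 2, 3, 4, 5}  [seen]
{0, 2, 4, 5} --c--> {0, 1, 2, 3, 4, 5}  [seen]
Reachable DFA states: {0}, {0, 3, 4}, {1, 2, 4}, {0, 1, 2, 3, 4}, {0, 4, 5}, {0, 1, 2, 3, 4, 5}, {0, 2, 4, 5}.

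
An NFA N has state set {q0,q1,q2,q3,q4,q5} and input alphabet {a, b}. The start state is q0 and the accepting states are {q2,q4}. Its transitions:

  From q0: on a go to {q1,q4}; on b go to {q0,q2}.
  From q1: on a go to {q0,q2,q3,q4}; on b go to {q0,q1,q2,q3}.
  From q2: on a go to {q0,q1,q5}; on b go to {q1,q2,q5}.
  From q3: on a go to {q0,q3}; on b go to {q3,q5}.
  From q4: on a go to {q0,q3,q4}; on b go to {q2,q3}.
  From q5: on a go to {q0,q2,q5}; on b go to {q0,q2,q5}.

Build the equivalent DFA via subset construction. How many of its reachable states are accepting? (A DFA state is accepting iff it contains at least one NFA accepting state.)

9

Start state of the DFA: {q0}.
{q0} --a--> {q1,q4}  [new]
{q0} --b--> {q0,q2}  [new]
{q1,q4} --a--> {q0,q2,q3,q4}  [new]
{q1,q4} --b--> {q0,q1,q2,q3}  [new]
{q0,q2} --a--> {q0,q1,q4,q5}  [new]
{q0,q2} --b--> {q0,q1,q2,q5}  [new]
{q0,q2,q3,q4} --a--> {q0,q1,q3,q4,q5}  [new]
{q0,q2,q3,q4} --b--> {q0,q1,q2,q3,q5}  [new]
{q0,q1,q2,q3} --a--> {q0,q1,q2,q3,q4,q5}  [new]
{q0,q1,q2,q3} --b--> {q0,q1,q2,q3,q5}  [seen]
{q0,q1,q4,q5} --a--> {q0,q1,q2,q3,q4,q5}  [seen]
{q0,q1,q4,q5} --b--> {q0,q1,q2,q3,q5}  [seen]
{q0,q1,q2,q5} --a--> {q0,q1,q2,q3,q4,q5}  [seen]
{q0,q1,q2,q5} --b--> {q0,q1,q2,q3,q5}  [seen]
{q0,q1,q3,q4,q5} --a--> {q0,q1,q2,q3,q4,q5}  [seen]
{q0,q1,q3,q4,q5} --b--> {q0,q1,q2,q3,q5}  [seen]
{q0,q1,q2,q3,q5} --a--> {q0,q1,q2,q3,q4,q5}  [seen]
{q0,q1,q2,q3,q5} --b--> {q0,q1,q2,q3,q5}  [seen]
{q0,q1,q2,q3,q4,q5} --a--> {q0,q1,q2,q3,q4,q5}  [seen]
{q0,q1,q2,q3,q4,q5} --b--> {q0,q1,q2,q3,q5}  [seen]
Reachable DFA states: {q0}, {q1,q4}, {q0,q2}, {q0,q2,q3,q4}, {q0,q1,q2,q3}, {q0,q1,q4,q5}, {q0,q1,q2,q5}, {q0,q1,q3,q4,q5}, {q0,q1,q2,q3,q5}, {q0,q1,q2,q3,q4,q5}.
Accepting DFA states (contain an NFA accepting state): {q1,q4}, {q0,q2}, {q0,q2,q3,q4}, {q0,q1,q2,q3}, {q0,q1,q4,q5}, {q0,q1,q2,q5}, {q0,q1,q3,q4,q5}, {q0,q1,q2,q3,q5}, {q0,q1,q2,q3,q4,q5}.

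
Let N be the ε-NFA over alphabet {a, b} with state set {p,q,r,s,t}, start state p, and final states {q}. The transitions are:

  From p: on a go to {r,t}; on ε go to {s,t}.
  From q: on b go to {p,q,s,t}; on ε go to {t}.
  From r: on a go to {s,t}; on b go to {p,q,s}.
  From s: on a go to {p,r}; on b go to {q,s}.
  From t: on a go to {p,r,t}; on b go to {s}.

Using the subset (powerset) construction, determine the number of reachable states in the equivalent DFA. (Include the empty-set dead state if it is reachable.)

4

Start state of the DFA: {p,s,t} (ε-closure of the NFA start).
{p,s,t} --a--> {p,r,s,t}  [new]
{p,s,t} --b--> {q,s,t}  [new]
{p,r,s,t} --a--> {p,r,s,t}  [seen]
{p,r,s,t} --b--> {p,q,s,t}  [new]
{q,s,t} --a--> {p,r,s,t}  [seen]
{q,s,t} --b--> {p,q,s,t}  [seen]
{p,q,s,t} --a--> {p,r,s,t}  [seen]
{p,q,s,t} --b--> {p,q,s,t}  [seen]
Reachable DFA states: {p,s,t}, {p,r,s,t}, {q,s,t}, {p,q,s,t}.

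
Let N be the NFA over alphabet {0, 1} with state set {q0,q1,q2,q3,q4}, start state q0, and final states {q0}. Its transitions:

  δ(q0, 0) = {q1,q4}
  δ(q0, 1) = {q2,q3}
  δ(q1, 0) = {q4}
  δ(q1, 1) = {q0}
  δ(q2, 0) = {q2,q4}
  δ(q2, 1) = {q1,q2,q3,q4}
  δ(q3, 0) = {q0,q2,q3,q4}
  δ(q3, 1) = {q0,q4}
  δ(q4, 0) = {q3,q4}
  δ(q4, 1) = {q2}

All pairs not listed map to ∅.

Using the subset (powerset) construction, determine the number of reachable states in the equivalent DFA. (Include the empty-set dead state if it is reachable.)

11

Start state of the DFA: {q0}.
{q0} --0--> {q1,q4}  [new]
{q0} --1--> {q2,q3}  [new]
{q1,q4} --0--> {q3,q4}  [new]
{q1,q4} --1--> {q0,q2}  [new]
{q2,q3} --0--> {q0,q2,q3,q4}  [new]
{q2,q3} --1--> {q0,q1,q2,q3,q4}  [new]
{q3,q4} --0--> {q0,q2,q3,q4}  [seen]
{q3,q4} --1--> {q0,q2,q4}  [new]
{q0,q2} --0--> {q1,q2,q4}  [new]
{q0,q2} --1--> {q1,q2,q3,q4}  [new]
{q0,q2,q3,q4} --0--> {q0,q1,q2,q3,q4}  [seen]
{q0,q2,q3,q4} --1--> {q0,q1,q2,q3,q4}  [seen]
{q0,q1,q2,q3,q4} --0--> {q0,q1,q2,q3,q4}  [seen]
{q0,q1,q2,q3,q4} --1--> {q0,q1,q2,q3,q4}  [seen]
{q0,q2,q4} --0--> {q1,q2,q3,q4}  [seen]
{q0,q2,q4} --1--> {q1,q2,q3,q4}  [seen]
{q1,q2,q4} --0--> {q2,q3,q4}  [new]
{q1,q2,q4} --1--> {q0,q1,q2,q3,q4}  [seen]
{q1,q2,q3,q4} --0--> {q0,q2,q3,q4}  [seen]
{q1,q2,q3,q4} --1--> {q0,q1,q2,q3,q4}  [seen]
{q2,q3,q4} --0--> {q0,q2,q3,q4}  [seen]
{q2,q3,q4} --1--> {q0,q1,q2,q3,q4}  [seen]
Reachable DFA states: {q0}, {q1,q4}, {q2,q3}, {q3,q4}, {q0,q2}, {q0,q2,q3,q4}, {q0,q1,q2,q3,q4}, {q0,q2,q4}, {q1,q2,q4}, {q1,q2,q3,q4}, {q2,q3,q4}.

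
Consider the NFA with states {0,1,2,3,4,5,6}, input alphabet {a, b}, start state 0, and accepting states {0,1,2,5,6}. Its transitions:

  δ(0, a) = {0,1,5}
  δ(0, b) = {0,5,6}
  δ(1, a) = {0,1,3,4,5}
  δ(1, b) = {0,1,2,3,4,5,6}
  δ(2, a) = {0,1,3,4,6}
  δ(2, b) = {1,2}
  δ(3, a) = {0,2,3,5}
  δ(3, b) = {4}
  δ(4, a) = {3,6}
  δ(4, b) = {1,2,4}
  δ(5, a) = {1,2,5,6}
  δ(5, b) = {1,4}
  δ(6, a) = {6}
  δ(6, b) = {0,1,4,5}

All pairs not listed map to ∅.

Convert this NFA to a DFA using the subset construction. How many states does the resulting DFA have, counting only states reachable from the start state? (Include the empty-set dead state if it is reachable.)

6

Start state of the DFA: {0}.
{0} --a--> {0,1,5}  [new]
{0} --b--> {0,5,6}  [new]
{0,1,5} --a--> {0,1,2,3,4,5,6}  [new]
{0,1,5} --b--> {0,1,2,3,4,5,6}  [seen]
{0,5,6} --a--> {0,1,2,5,6}  [new]
{0,5,6} --b--> {0,1,4,5,6}  [new]
{0,1,2,3,4,5,6} --a--> {0,1,2,3,4,5,6}  [seen]
{0,1,2,3,4,5,6} --b--> {0,1,2,3,4,5,6}  [seen]
{0,1,2,5,6} --a--> {0,1,2,3,4,5,6}  [seen]
{0,1,2,5,6} --b--> {0,1,2,3,4,5,6}  [seen]
{0,1,4,5,6} --a--> {0,1,2,3,4,5,6}  [seen]
{0,1,4,5,6} --b--> {0,1,2,3,4,5,6}  [seen]
Reachable DFA states: {0}, {0,1,5}, {0,5,6}, {0,1,2,3,4,5,6}, {0,1,2,5,6}, {0,1,4,5,6}.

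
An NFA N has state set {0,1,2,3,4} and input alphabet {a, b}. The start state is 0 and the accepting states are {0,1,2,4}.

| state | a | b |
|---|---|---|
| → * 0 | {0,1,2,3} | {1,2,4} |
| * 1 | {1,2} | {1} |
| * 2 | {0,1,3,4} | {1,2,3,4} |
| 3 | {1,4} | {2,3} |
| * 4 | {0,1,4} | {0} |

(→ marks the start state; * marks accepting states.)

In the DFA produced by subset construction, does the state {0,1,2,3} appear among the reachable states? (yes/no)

yes

Start state of the DFA: {0}.
{0} --a--> {0,1,2,3}  [new]
{0} --b--> {1,2,4}  [new]
{0,1,2,3} --a--> {0,1,2,3,4}  [new]
{0,1,2,3} --b--> {1,2,3,4}  [new]
{1,2,4} --a--> {0,1,2,3,4}  [seen]
{1,2,4} --b--> {0,1,2,3,4}  [seen]
{0,1,2,3,4} --a--> {0,1,2,3,4}  [seen]
{0,1,2,3,4} --b--> {0,1,2,3,4}  [seen]
{1,2,3,4} --a--> {0,1,2,3,4}  [seen]
{1,2,3,4} --b--> {0,1,2,3,4}  [seen]
Reachable DFA states: {0}, {0,1,2,3}, {1,2,4}, {0,1,2,3,4}, {1,2,3,4}.
{0,1,2,3} is among them.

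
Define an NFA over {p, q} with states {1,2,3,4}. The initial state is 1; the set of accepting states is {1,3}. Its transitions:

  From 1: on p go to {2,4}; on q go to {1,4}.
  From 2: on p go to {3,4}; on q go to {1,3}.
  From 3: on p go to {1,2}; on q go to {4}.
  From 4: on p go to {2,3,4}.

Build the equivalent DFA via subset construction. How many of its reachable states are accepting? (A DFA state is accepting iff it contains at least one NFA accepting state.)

Start state of the DFA: {1}.
{1} --p--> {2,4}  [new]
{1} --q--> {1,4}  [new]
{2,4} --p--> {2,3,4}  [new]
{2,4} --q--> {1,3}  [new]
{1,4} --p--> {2,3,4}  [seen]
{1,4} --q--> {1,4}  [seen]
{2,3,4} --p--> {1,2,3,4}  [new]
{2,3,4} --q--> {1,3,4}  [new]
{1,3} --p--> {1,2,4}  [new]
{1,3} --q--> {1,4}  [seen]
{1,2,3,4} --p--> {1,2,3,4}  [seen]
{1,2,3,4} --q--> {1,3,4}  [seen]
{1,3,4} --p--> {1,2,3,4}  [seen]
{1,3,4} --q--> {1,4}  [seen]
{1,2,4} --p--> {2,3,4}  [seen]
{1,2,4} --q--> {1,3,4}  [seen]
Reachable DFA states: {1}, {2,4}, {1,4}, {2,3,4}, {1,3}, {1,2,3,4}, {1,3,4}, {1,2,4}.
Accepting DFA states (contain an NFA accepting state): {1}, {1,4}, {2,3,4}, {1,3}, {1,2,3,4}, {1,3,4}, {1,2,4}.

7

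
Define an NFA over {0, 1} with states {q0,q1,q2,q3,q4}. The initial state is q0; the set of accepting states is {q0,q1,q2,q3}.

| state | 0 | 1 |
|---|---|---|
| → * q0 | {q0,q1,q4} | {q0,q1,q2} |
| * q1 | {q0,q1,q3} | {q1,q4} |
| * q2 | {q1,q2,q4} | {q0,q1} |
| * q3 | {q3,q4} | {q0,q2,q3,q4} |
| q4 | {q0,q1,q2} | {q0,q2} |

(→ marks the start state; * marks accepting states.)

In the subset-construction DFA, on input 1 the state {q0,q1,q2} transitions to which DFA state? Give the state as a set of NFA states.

δ(q0,1) = {q0,q1,q2}; δ(q1,1) = {q1,q4}; δ(q2,1) = {q0,q1}.
Union: {q0,q1,q2,q4}.

{q0,q1,q2,q4}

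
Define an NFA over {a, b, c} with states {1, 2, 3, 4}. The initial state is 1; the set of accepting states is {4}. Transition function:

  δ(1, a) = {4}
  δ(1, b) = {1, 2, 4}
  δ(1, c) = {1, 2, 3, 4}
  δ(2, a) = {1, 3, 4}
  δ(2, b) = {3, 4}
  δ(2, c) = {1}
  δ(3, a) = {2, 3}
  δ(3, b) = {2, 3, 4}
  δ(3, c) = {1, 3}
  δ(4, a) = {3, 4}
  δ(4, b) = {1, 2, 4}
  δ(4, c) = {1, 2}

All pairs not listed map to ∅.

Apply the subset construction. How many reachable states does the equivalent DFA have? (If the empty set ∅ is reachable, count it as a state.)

9

Start state of the DFA: {1}.
{1} --a--> {4}  [new]
{1} --b--> {1, 2, 4}  [new]
{1} --c--> {1, 2, 3, 4}  [new]
{4} --a--> {3, 4}  [new]
{4} --b--> {1, 2, 4}  [seen]
{4} --c--> {1, 2}  [new]
{1, 2, 4} --a--> {1, 3, 4}  [new]
{1, 2, 4} --b--> {1, 2, 3, 4}  [seen]
{1, 2, 4} --c--> {1, 2, 3, 4}  [seen]
{1, 2, 3, 4} --a--> {1, 2, 3, 4}  [seen]
{1, 2, 3, 4} --b--> {1, 2, 3, 4}  [seen]
{1, 2, 3, 4} --c--> {1, 2, 3, 4}  [seen]
{3, 4} --a--> {2, 3, 4}  [new]
{3, 4} --b--> {1, 2, 3, 4}  [seen]
{3, 4} --c--> {1, 2, 3}  [new]
{1, 2} --a--> {1, 3, 4}  [seen]
{1, 2} --b--> {1, 2, 3, 4}  [seen]
{1, 2} --c--> {1, 2, 3, 4}  [seen]
{1, 3, 4} --a--> {2, 3, 4}  [seen]
{1, 3, 4} --b--> {1, 2, 3, 4}  [seen]
{1, 3, 4} --c--> {1, 2, 3, 4}  [seen]
{2, 3, 4} --a--> {1, 2, 3, 4}  [seen]
{2, 3, 4} --b--> {1, 2, 3, 4}  [seen]
{2, 3, 4} --c--> {1, 2, 3}  [seen]
{1, 2, 3} --a--> {1, 2, 3, 4}  [seen]
{1, 2, 3} --b--> {1, 2, 3, 4}  [seen]
{1, 2, 3} --c--> {1, 2, 3, 4}  [seen]
Reachable DFA states: {1}, {4}, {1, 2, 4}, {1, 2, 3, 4}, {3, 4}, {1, 2}, {1, 3, 4}, {2, 3, 4}, {1, 2, 3}.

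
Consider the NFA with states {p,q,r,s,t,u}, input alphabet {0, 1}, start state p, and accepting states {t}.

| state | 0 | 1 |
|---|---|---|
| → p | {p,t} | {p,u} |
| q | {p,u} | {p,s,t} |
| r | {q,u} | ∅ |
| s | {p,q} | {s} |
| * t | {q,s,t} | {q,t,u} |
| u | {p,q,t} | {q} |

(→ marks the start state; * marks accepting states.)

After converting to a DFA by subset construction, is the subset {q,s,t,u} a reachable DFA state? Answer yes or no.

Start state of the DFA: {p}.
{p} --0--> {p,t}  [new]
{p} --1--> {p,u}  [new]
{p,t} --0--> {p,q,s,t}  [new]
{p,t} --1--> {p,q,t,u}  [new]
{p,u} --0--> {p,q,t}  [new]
{p,u} --1--> {p,q,u}  [new]
{p,q,s,t} --0--> {p,q,s,t,u}  [new]
{p,q,s,t} --1--> {p,q,s,t,u}  [seen]
{p,q,t,u} --0--> {p,q,s,t,u}  [seen]
{p,q,t,u} --1--> {p,q,s,t,u}  [seen]
{p,q,t} --0--> {p,q,s,t,u}  [seen]
{p,q,t} --1--> {p,q,s,t,u}  [seen]
{p,q,u} --0--> {p,q,t,u}  [seen]
{p,q,u} --1--> {p,q,s,t,u}  [seen]
{p,q,s,t,u} --0--> {p,q,s,t,u}  [seen]
{p,q,s,t,u} --1--> {p,q,s,t,u}  [seen]
Reachable DFA states: {p}, {p,t}, {p,u}, {p,q,s,t}, {p,q,t,u}, {p,q,t}, {p,q,u}, {p,q,s,t,u}.
{q,s,t,u} is not among them.

no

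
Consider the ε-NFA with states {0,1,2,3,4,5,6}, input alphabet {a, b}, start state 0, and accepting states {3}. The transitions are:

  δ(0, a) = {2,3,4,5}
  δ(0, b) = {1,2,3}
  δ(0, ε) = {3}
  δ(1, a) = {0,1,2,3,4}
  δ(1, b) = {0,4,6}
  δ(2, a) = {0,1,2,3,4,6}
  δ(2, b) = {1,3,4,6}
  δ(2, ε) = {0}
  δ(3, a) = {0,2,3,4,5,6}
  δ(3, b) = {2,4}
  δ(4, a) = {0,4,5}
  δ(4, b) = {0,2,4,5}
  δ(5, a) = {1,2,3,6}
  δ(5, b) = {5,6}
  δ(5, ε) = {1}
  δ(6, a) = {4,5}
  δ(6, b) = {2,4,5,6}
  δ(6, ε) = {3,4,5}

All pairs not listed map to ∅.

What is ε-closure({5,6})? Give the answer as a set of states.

{1,3,4,5,6}

Begin with {5,6}.
5 →ε {1}; add 1.
6 →ε {3,4,5}; add 3, 4.
ε-closure = {1,3,4,5,6}.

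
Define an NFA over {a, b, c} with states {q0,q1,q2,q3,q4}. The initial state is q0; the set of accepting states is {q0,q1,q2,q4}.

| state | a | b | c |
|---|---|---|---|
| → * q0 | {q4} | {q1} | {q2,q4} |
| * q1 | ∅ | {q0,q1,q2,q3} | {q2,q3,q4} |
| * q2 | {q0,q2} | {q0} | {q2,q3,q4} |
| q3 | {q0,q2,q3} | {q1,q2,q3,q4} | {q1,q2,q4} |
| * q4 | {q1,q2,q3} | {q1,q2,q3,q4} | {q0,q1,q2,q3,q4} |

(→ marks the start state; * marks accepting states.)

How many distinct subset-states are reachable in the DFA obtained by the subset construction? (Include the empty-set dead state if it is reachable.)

Start state of the DFA: {q0}.
{q0} --a--> {q4}  [new]
{q0} --b--> {q1}  [new]
{q0} --c--> {q2,q4}  [new]
{q4} --a--> {q1,q2,q3}  [new]
{q4} --b--> {q1,q2,q3,q4}  [new]
{q4} --c--> {q0,q1,q2,q3,q4}  [new]
{q1} --a--> ∅  [new]
{q1} --b--> {q0,q1,q2,q3}  [new]
{q1} --c--> {q2,q3,q4}  [new]
{q2,q4} --a--> {q0,q1,q2,q3}  [seen]
{q2,q4} --b--> {q0,q1,q2,q3,q4}  [seen]
{q2,q4} --c--> {q0,q1,q2,q3,q4}  [seen]
{q1,q2,q3} --a--> {q0,q2,q3}  [new]
{q1,q2,q3} --b--> {q0,q1,q2,q3,q4}  [seen]
{q1,q2,q3} --c--> {q1,q2,q3,q4}  [seen]
{q1,q2,q3,q4} --a--> {q0,q1,q2,q3}  [seen]
{q1,q2,q3,q4} --b--> {q0,q1,q2,q3,q4}  [seen]
{q1,q2,q3,q4} --c--> {q0,q1,q2,q3,q4}  [seen]
{q0,q1,q2,q3,q4} --a--> {q0,q1,q2,q3,q4}  [seen]
{q0,q1,q2,q3,q4} --b--> {q0,q1,q2,q3,q4}  [seen]
{q0,q1,q2,q3,q4} --c--> {q0,q1,q2,q3,q4}  [seen]
∅ --a--> ∅  [seen]
∅ --b--> ∅  [seen]
∅ --c--> ∅  [seen]
{q0,q1,q2,q3} --a--> {q0,q2,q3,q4}  [new]
{q0,q1,q2,q3} --b--> {q0,q1,q2,q3,q4}  [seen]
{q0,q1,q2,q3} --c--> {q1,q2,q3,q4}  [seen]
{q2,q3,q4} --a--> {q0,q1,q2,q3}  [seen]
{q2,q3,q4} --b--> {q0,q1,q2,q3,q4}  [seen]
{q2,q3,q4} --c--> {q0,q1,q2,q3,q4}  [seen]
{q0,q2,q3} --a--> {q0,q2,q3,q4}  [seen]
{q0,q2,q3} --b--> {q0,q1,q2,q3,q4}  [seen]
{q0,q2,q3} --c--> {q1,q2,q3,q4}  [seen]
{q0,q2,q3,q4} --a--> {q0,q1,q2,q3,q4}  [seen]
{q0,q2,q3,q4} --b--> {q0,q1,q2,q3,q4}  [seen]
{q0,q2,q3,q4} --c--> {q0,q1,q2,q3,q4}  [seen]
Reachable DFA states: {q0}, {q4}, {q1}, {q2,q4}, {q1,q2,q3}, {q1,q2,q3,q4}, {q0,q1,q2,q3,q4}, ∅, {q0,q1,q2,q3}, {q2,q3,q4}, {q0,q2,q3}, {q0,q2,q3,q4}.

12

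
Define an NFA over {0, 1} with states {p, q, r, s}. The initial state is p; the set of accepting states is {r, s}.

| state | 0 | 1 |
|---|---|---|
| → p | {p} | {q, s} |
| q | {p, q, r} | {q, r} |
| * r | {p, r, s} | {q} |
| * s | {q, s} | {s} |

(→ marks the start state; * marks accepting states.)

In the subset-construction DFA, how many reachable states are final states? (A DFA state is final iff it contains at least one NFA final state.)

3

Start state of the DFA: {p}.
{p} --0--> {p}  [seen]
{p} --1--> {q, s}  [new]
{q, s} --0--> {p, q, r, s}  [new]
{q, s} --1--> {q, r, s}  [new]
{p, q, r, s} --0--> {p, q, r, s}  [seen]
{p, q, r, s} --1--> {q, r, s}  [seen]
{q, r, s} --0--> {p, q, r, s}  [seen]
{q, r, s} --1--> {q, r, s}  [seen]
Reachable DFA states: {p}, {q, s}, {p, q, r, s}, {q, r, s}.
Accepting DFA states (contain an NFA accepting state): {q, s}, {p, q, r, s}, {q, r, s}.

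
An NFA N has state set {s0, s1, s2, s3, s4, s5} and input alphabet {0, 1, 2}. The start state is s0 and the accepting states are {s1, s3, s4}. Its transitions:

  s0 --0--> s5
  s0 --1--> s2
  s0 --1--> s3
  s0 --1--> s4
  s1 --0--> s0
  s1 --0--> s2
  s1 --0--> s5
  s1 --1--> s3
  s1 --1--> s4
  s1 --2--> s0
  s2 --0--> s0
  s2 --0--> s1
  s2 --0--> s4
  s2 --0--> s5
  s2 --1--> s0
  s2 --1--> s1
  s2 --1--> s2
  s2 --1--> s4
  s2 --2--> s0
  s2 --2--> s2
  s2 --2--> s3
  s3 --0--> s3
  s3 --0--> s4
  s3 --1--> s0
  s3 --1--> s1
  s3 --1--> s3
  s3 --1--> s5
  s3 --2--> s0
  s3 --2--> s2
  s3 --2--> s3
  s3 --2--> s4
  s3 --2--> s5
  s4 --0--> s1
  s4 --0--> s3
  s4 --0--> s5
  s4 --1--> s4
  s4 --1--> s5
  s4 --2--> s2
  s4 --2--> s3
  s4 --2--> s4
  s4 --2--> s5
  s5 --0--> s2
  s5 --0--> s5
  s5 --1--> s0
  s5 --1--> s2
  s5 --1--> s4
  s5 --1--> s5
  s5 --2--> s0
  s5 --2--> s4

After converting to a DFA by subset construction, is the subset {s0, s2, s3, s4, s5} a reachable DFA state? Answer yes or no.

Start state of the DFA: {s0}.
{s0} --0--> {s5}  [new]
{s0} --1--> {s2, s3, s4}  [new]
{s0} --2--> ∅  [new]
{s5} --0--> {s2, s5}  [new]
{s5} --1--> {s0, s2, s4, s5}  [new]
{s5} --2--> {s0, s4}  [new]
{s2, s3, s4} --0--> {s0, s1, s3, s4, s5}  [new]
{s2, s3, s4} --1--> {s0, s1, s2, s3, s4, s5}  [new]
{s2, s3, s4} --2--> {s0, s2, s3, s4, s5}  [new]
∅ --0--> ∅  [seen]
∅ --1--> ∅  [seen]
∅ --2--> ∅  [seen]
{s2, s5} --0--> {s0, s1, s2, s4, s5}  [new]
{s2, s5} --1--> {s0, s1, s2, s4, s5}  [seen]
{s2, s5} --2--> {s0, s2, s3, s4}  [new]
{s0, s2, s4, s5} --0--> {s0, s1, s2, s3, s4, s5}  [seen]
{s0, s2, s4, s5} --1--> {s0, s1, s2, s3, s4, s5}  [seen]
{s0, s2, s4, s5} --2--> {s0, s2, s3, s4, s5}  [seen]
{s0, s4} --0--> {s1, s3, s5}  [new]
{s0, s4} --1--> {s2, s3, s4, s5}  [new]
{s0, s4} --2--> {s2, s3, s4, s5}  [seen]
{s0, s1, s3, s4, s5} --0--> {s0, s1, s2, s3, s4, s5}  [seen]
{s0, s1, s3, s4, s5} --1--> {s0, s1, s2, s3, s4, s5}  [seen]
{s0, s1, s3, s4, s5} --2--> {s0, s2, s3, s4, s5}  [seen]
{s0, s1, s2, s3, s4, s5} --0--> {s0, s1, s2, s3, s4, s5}  [seen]
{s0, s1, s2, s3, s4, s5} --1--> {s0, s1, s2, s3, s4, s5}  [seen]
{s0, s1, s2, s3, s4, s5} --2--> {s0, s2, s3, s4, s5}  [seen]
{s0, s2, s3, s4, s5} --0--> {s0, s1, s2, s3, s4, s5}  [seen]
{s0, s2, s3, s4, s5} --1--> {s0, s1, s2, s3, s4, s5}  [seen]
{s0, s2, s3, s4, s5} --2--> {s0, s2, s3, s4, s5}  [seen]
{s0, s1, s2, s4, s5} --0--> {s0, s1, s2, s3, s4, s5}  [seen]
{s0, s1, s2, s4, s5} --1--> {s0, s1, s2, s3, s4, s5}  [seen]
{s0, s1, s2, s4, s5} --2--> {s0, s2, s3, s4, s5}  [seen]
{s0, s2, s3, s4} --0--> {s0, s1, s3, s4, s5}  [seen]
{s0, s2, s3, s4} --1--> {s0, s1, s2, s3, s4, s5}  [seen]
{s0, s2, s3, s4} --2--> {s0, s2, s3, s4, s5}  [seen]
{s1, s3, s5} --0--> {s0, s2, s3, s4, s5}  [seen]
{s1, s3, s5} --1--> {s0, s1, s2, s3, s4, s5}  [seen]
{s1, s3, s5} --2--> {s0, s2, s3, s4, s5}  [seen]
{s2, s3, s4, s5} --0--> {s0, s1, s2, s3, s4, s5}  [seen]
{s2, s3, s4, s5} --1--> {s0, s1, s2, s3, s4, s5}  [seen]
{s2, s3, s4, s5} --2--> {s0, s2, s3, s4, s5}  [seen]
Reachable DFA states: {s0}, {s5}, {s2, s3, s4}, ∅, {s2, s5}, {s0, s2, s4, s5}, {s0, s4}, {s0, s1, s3, s4, s5}, {s0, s1, s2, s3, s4, s5}, {s0, s2, s3, s4, s5}, {s0, s1, s2, s4, s5}, {s0, s2, s3, s4}, {s1, s3, s5}, {s2, s3, s4, s5}.
{s0, s2, s3, s4, s5} is among them.

yes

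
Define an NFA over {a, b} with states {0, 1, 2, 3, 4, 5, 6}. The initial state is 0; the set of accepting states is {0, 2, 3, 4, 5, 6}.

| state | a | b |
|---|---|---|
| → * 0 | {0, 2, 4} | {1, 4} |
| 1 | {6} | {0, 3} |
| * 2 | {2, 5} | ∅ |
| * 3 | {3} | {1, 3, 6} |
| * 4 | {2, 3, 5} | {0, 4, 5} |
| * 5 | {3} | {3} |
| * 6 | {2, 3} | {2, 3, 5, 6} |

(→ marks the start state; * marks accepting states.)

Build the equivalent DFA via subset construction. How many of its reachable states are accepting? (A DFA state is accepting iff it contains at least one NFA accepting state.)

Start state of the DFA: {0}.
{0} --a--> {0, 2, 4}  [new]
{0} --b--> {1, 4}  [new]
{0, 2, 4} --a--> {0, 2, 3, 4, 5}  [new]
{0, 2, 4} --b--> {0, 1, 4, 5}  [new]
{1, 4} --a--> {2, 3, 5, 6}  [new]
{1, 4} --b--> {0, 3, 4, 5}  [new]
{0, 2, 3, 4, 5} --a--> {0, 2, 3, 4, 5}  [seen]
{0, 2, 3, 4, 5} --b--> {0, 1, 3, 4, 5, 6}  [new]
{0, 1, 4, 5} --a--> {0, 2, 3, 4, 5, 6}  [new]
{0, 1, 4, 5} --b--> {0, 1, 3, 4, 5}  [new]
{2, 3, 5, 6} --a--> {2, 3, 5}  [new]
{2, 3, 5, 6} --b--> {1, 2, 3, 5, 6}  [new]
{0, 3, 4, 5} --a--> {0, 2, 3, 4, 5}  [seen]
{0, 3, 4, 5} --b--> {0, 1, 3, 4, 5, 6}  [seen]
{0, 1, 3, 4, 5, 6} --a--> {0, 2, 3, 4, 5, 6}  [seen]
{0, 1, 3, 4, 5, 6} --b--> {0, 1, 2, 3, 4, 5, 6}  [new]
{0, 2, 3, 4, 5, 6} --a--> {0, 2, 3, 4, 5}  [seen]
{0, 2, 3, 4, 5, 6} --b--> {0, 1, 2, 3, 4, 5, 6}  [seen]
{0, 1, 3, 4, 5} --a--> {0, 2, 3, 4, 5, 6}  [seen]
{0, 1, 3, 4, 5} --b--> {0, 1, 3, 4, 5, 6}  [seen]
{2, 3, 5} --a--> {2, 3, 5}  [seen]
{2, 3, 5} --b--> {1, 3, 6}  [new]
{1, 2, 3, 5, 6} --a--> {2, 3, 5, 6}  [seen]
{1, 2, 3, 5, 6} --b--> {0, 1, 2, 3, 5, 6}  [new]
{0, 1, 2, 3, 4, 5, 6} --a--> {0, 2, 3, 4, 5, 6}  [seen]
{0, 1, 2, 3, 4, 5, 6} --b--> {0, 1, 2, 3, 4, 5, 6}  [seen]
{1, 3, 6} --a--> {2, 3, 6}  [new]
{1, 3, 6} --b--> {0, 1, 2, 3, 5, 6}  [seen]
{0, 1, 2, 3, 5, 6} --a--> {0, 2, 3, 4, 5, 6}  [seen]
{0, 1, 2, 3, 5, 6} --b--> {0, 1, 2, 3, 4, 5, 6}  [seen]
{2, 3, 6} --a--> {2, 3, 5}  [seen]
{2, 3, 6} --b--> {1, 2, 3, 5, 6}  [seen]
Reachable DFA states: {0}, {0, 2, 4}, {1, 4}, {0, 2, 3, 4, 5}, {0, 1, 4, 5}, {2, 3, 5, 6}, {0, 3, 4, 5}, {0, 1, 3, 4, 5, 6}, {0, 2, 3, 4, 5, 6}, {0, 1, 3, 4, 5}, {2, 3, 5}, {1, 2, 3, 5, 6}, {0, 1, 2, 3, 4, 5, 6}, {1, 3, 6}, {0, 1, 2, 3, 5, 6}, {2, 3, 6}.
Accepting DFA states (contain an NFA accepting state): {0}, {0, 2, 4}, {1, 4}, {0, 2, 3, 4, 5}, {0, 1, 4, 5}, {2, 3, 5, 6}, {0, 3, 4, 5}, {0, 1, 3, 4, 5, 6}, {0, 2, 3, 4, 5, 6}, {0, 1, 3, 4, 5}, {2, 3, 5}, {1, 2, 3, 5, 6}, {0, 1, 2, 3, 4, 5, 6}, {1, 3, 6}, {0, 1, 2, 3, 5, 6}, {2, 3, 6}.

16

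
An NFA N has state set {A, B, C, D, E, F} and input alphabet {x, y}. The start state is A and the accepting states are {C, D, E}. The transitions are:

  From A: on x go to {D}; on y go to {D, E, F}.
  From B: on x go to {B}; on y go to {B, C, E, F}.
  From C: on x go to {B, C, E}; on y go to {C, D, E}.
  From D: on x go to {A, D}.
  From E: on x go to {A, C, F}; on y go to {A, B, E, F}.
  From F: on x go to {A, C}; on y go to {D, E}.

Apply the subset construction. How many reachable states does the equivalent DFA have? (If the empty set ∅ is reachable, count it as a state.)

12

Start state of the DFA: {A}.
{A} --x--> {D}  [new]
{A} --y--> {D, E, F}  [new]
{D} --x--> {A, D}  [new]
{D} --y--> ∅  [new]
{D, E, F} --x--> {A, C, D, F}  [new]
{D, E, F} --y--> {A, B, D, E, F}  [new]
{A, D} --x--> {A, D}  [seen]
{A, D} --y--> {D, E, F}  [seen]
∅ --x--> ∅  [seen]
∅ --y--> ∅  [seen]
{A, C, D, F} --x--> {A, B, C, D, E}  [new]
{A, C, D, F} --y--> {C, D, E, F}  [new]
{A, B, D, E, F} --x--> {A, B, C, D, F}  [new]
{A, B, D, E, F} --y--> {A, B, C, D, E, F}  [new]
{A, B, C, D, E} --x--> {A, B, C, D, E, F}  [seen]
{A, B, C, D, E} --y--> {A, B, C, D, E, F}  [seen]
{C, D, E, F} --x--> {A, B, C, D, E, F}  [seen]
{C, D, E, F} --y--> {A, B, C, D, E, F}  [seen]
{A, B, C, D, F} --x--> {A, B, C, D, E}  [seen]
{A, B, C, D, F} --y--> {B, C, D, E, F}  [new]
{A, B, C, D, E, F} --x--> {A, B, C, D, E, F}  [seen]
{A, B, C, D, E, F} --y--> {A, B, C, D, E, F}  [seen]
{B, C, D, E, F} --x--> {A, B, C, D, E, F}  [seen]
{B, C, D, E, F} --y--> {A, B, C, D, E, F}  [seen]
Reachable DFA states: {A}, {D}, {D, E, F}, {A, D}, ∅, {A, C, D, F}, {A, B, D, E, F}, {A, B, C, D, E}, {C, D, E, F}, {A, B, C, D, F}, {A, B, C, D, E, F}, {B, C, D, E, F}.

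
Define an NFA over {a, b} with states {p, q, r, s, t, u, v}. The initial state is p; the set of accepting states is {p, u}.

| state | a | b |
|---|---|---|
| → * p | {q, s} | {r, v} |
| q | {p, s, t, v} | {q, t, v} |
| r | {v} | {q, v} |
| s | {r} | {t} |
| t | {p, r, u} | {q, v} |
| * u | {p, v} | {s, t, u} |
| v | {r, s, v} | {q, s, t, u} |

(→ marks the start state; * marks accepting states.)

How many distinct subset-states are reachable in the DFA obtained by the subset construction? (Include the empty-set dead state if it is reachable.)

Start state of the DFA: {p}.
{p} --a--> {q, s}  [new]
{p} --b--> {r, v}  [new]
{q, s} --a--> {p, r, s, t, v}  [new]
{q, s} --b--> {q, t, v}  [new]
{r, v} --a--> {r, s, v}  [new]
{r, v} --b--> {q, s, t, u, v}  [new]
{p, r, s, t, v} --a--> {p, q, r, s, u, v}  [new]
{p, r, s, t, v} --b--> {q, r, s, t, u, v}  [new]
{q, t, v} --a--> {p, r, s, t, u, v}  [new]
{q, t, v} --b--> {q, s, t, u, v}  [seen]
{r, s, v} --a--> {r, s, v}  [seen]
{r, s, v} --b--> {q, s, t, u, v}  [seen]
{q, s, t, u, v} --a--> {p, r, s, t, u, v}  [seen]
{q, s, t, u, v} --b--> {q, s, t, u, v}  [seen]
{p, q, r, s, u, v} --a--> {p, q, r, s, t, v}  [new]
{p, q, r, s, u, v} --b--> {q, r, s, t, u, v}  [seen]
{q, r, s, t, u, v} --a--> {p, r, s, t, u, v}  [seen]
{q, r, s, t, u, v} --b--> {q, s, t, u, v}  [seen]
{p, r, s, t, u, v} --a--> {p, q, r, s, u, v}  [seen]
{p, r, s, t, u, v} --b--> {q, r, s, t, u, v}  [seen]
{p, q, r, s, t, v} --a--> {p, q, r, s, t, u, v}  [new]
{p, q, r, s, t, v} --b--> {q, r, s, t, u, v}  [seen]
{p, q, r, s, t, u, v} --a--> {p, q, r, s, t, u, v}  [seen]
{p, q, r, s, t, u, v} --b--> {q, r, s, t, u, v}  [seen]
Reachable DFA states: {p}, {q, s}, {r, v}, {p, r, s, t, v}, {q, t, v}, {r, s, v}, {q, s, t, u, v}, {p, q, r, s, u, v}, {q, r, s, t, u, v}, {p, r, s, t, u, v}, {p, q, r, s, t, v}, {p, q, r, s, t, u, v}.

12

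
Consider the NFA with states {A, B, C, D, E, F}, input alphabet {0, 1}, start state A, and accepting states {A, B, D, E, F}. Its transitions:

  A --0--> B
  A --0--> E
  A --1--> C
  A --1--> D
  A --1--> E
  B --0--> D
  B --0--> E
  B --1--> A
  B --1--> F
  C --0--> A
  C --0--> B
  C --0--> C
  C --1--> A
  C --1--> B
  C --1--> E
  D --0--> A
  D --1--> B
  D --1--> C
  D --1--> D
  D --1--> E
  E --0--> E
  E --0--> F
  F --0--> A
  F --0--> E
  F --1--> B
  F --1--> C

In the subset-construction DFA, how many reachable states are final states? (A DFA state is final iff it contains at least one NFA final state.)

Start state of the DFA: {A}.
{A} --0--> {B, E}  [new]
{A} --1--> {C, D, E}  [new]
{B, E} --0--> {D, E, F}  [new]
{B, E} --1--> {A, F}  [new]
{C, D, E} --0--> {A, B, C, E, F}  [new]
{C, D, E} --1--> {A, B, C, D, E}  [new]
{D, E, F} --0--> {A, E, F}  [new]
{D, E, F} --1--> {B, C, D, E}  [new]
{A, F} --0--> {A, B, E}  [new]
{A, F} --1--> {B, C, D, E}  [seen]
{A, B, C, E, F} --0--> {A, B, C, D, E, F}  [new]
{A, B, C, E, F} --1--> {A, B, C, D, E, F}  [seen]
{A, B, C, D, E} --0--> {A, B, C, D, E, F}  [seen]
{A, B, C, D, E} --1--> {A, B, C, D, E, F}  [seen]
{A, E, F} --0--> {A, B, E, F}  [new]
{A, E, F} --1--> {B, C, D, E}  [seen]
{B, C, D, E} --0--> {A, B, C, D, E, F}  [seen]
{B, C, D, E} --1--> {A, B, C, D, E, F}  [seen]
{A, B, E} --0--> {B, D, E, F}  [new]
{A, B, E} --1--> {A, C, D, E, F}  [new]
{A, B, C, D, E, F} --0--> {A, B, C, D, E, F}  [seen]
{A, B, C, D, E, F} --1--> {A, B, C, D, E, F}  [seen]
{A, B, E, F} --0--> {A, B, D, E, F}  [new]
{A, B, E, F} --1--> {A, B, C, D, E, F}  [seen]
{B, D, E, F} --0--> {A, D, E, F}  [new]
{B, D, E, F} --1--> {A, B, C, D, E, F}  [seen]
{A, C, D, E, F} --0--> {A, B, C, E, F}  [seen]
{A, C, D, E, F} --1--> {A, B, C, D, E}  [seen]
{A, B, D, E, F} --0--> {A, B, D, E, F}  [seen]
{A, B, D, E, F} --1--> {A, B, C, D, E, F}  [seen]
{A, D, E, F} --0--> {A, B, E, F}  [seen]
{A, D, E, F} --1--> {B, C, D, E}  [seen]
Reachable DFA states: {A}, {B, E}, {C, D, E}, {D, E, F}, {A, F}, {A, B, C, E, F}, {A, B, C, D, E}, {A, E, F}, {B, C, D, E}, {A, B, E}, {A, B, C, D, E, F}, {A, B, E, F}, {B, D, E, F}, {A, C, D, E, F}, {A, B, D, E, F}, {A, D, E, F}.
Accepting DFA states (contain an NFA accepting state): {A}, {B, E}, {C, D, E}, {D, E, F}, {A, F}, {A, B, C, E, F}, {A, B, C, D, E}, {A, E, F}, {B, C, D, E}, {A, B, E}, {A, B, C, D, E, F}, {A, B, E, F}, {B, D, E, F}, {A, C, D, E, F}, {A, B, D, E, F}, {A, D, E, F}.

16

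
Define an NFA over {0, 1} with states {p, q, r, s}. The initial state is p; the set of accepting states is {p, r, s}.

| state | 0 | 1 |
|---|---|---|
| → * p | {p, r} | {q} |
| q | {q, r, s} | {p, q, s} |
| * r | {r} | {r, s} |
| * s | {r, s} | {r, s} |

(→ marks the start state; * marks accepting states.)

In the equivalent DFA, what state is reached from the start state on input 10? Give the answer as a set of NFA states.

{q, r, s}

Start: {p}.
δ(p,1) = {q}.
Union: {q}.
After 1: {q}.
δ(q,0) = {q, r, s}.
Union: {q, r, s}.
After 0: {q, r, s}.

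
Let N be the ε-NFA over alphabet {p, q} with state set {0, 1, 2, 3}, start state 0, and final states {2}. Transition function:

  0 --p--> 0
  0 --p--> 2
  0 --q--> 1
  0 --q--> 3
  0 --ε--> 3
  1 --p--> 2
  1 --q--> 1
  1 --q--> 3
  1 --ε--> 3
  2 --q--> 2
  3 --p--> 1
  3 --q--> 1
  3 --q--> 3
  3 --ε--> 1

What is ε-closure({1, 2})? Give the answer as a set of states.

{1, 2, 3}

Begin with {1, 2}.
1 →ε {3}; add 3.
ε-closure = {1, 2, 3}.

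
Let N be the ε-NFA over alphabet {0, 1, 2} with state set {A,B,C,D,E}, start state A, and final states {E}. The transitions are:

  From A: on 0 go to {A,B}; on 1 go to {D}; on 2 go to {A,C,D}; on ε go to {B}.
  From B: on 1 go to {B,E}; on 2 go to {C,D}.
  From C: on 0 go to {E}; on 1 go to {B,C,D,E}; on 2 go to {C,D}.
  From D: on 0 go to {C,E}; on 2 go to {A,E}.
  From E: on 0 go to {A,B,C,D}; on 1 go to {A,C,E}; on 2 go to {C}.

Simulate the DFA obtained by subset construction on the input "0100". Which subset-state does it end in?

Start: {A,B}.
δ(A,0) = {A,B}; δ(B,0) = ∅.
Union: {A,B}.
After 0: {A,B}.
δ(A,1) = {D}; δ(B,1) = {B,E}.
Union: {B,D,E}.
After 1: {B,D,E}.
δ(B,0) = ∅; δ(D,0) = {C,E}; δ(E,0) = {A,B,C,D}.
Union: {A,B,C,D,E}.
After 0: {A,B,C,D,E}.
δ(A,0) = {A,B}; δ(B,0) = ∅; δ(C,0) = {E}; δ(D,0) = {C,E}; δ(E,0) = {A,B,C,D}.
Union: {A,B,C,D,E}.
After 0: {A,B,C,D,E}.

{A,B,C,D,E}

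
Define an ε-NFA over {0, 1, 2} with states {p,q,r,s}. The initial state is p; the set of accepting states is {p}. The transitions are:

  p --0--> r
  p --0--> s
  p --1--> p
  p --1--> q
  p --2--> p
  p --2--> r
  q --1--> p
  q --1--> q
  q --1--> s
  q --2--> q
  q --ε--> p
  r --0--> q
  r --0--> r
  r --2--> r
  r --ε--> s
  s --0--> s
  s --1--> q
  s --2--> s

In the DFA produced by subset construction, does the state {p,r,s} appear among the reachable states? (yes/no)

Start state of the DFA: {p} (ε-closure of the NFA start).
{p} --0--> {r,s}  [new]
{p} --1--> {p,q}  [new]
{p} --2--> {p,r,s}  [new]
{r,s} --0--> {p,q,r,s}  [new]
{r,s} --1--> {p,q}  [seen]
{r,s} --2--> {r,s}  [seen]
{p,q} --0--> {r,s}  [seen]
{p,q} --1--> {p,q,s}  [new]
{p,q} --2--> {p,q,r,s}  [seen]
{p,r,s} --0--> {p,q,r,s}  [seen]
{p,r,s} --1--> {p,q}  [seen]
{p,r,s} --2--> {p,r,s}  [seen]
{p,q,r,s} --0--> {p,q,r,s}  [seen]
{p,q,r,s} --1--> {p,q,s}  [seen]
{p,q,r,s} --2--> {p,q,r,s}  [seen]
{p,q,s} --0--> {r,s}  [seen]
{p,q,s} --1--> {p,q,s}  [seen]
{p,q,s} --2--> {p,q,r,s}  [seen]
Reachable DFA states: {p}, {r,s}, {p,q}, {p,r,s}, {p,q,r,s}, {p,q,s}.
{p,r,s} is among them.

yes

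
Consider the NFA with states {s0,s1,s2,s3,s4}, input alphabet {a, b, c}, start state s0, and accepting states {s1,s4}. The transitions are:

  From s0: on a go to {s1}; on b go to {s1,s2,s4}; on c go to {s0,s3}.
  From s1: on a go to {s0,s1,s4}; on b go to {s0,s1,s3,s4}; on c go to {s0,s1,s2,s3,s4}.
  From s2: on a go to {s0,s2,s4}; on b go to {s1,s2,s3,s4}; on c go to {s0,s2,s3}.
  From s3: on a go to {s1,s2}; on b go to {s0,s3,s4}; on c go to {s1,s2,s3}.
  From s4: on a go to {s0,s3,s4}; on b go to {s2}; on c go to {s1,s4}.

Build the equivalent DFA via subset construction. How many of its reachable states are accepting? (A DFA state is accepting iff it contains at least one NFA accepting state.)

Start state of the DFA: {s0}.
{s0} --a--> {s1}  [new]
{s0} --b--> {s1,s2,s4}  [new]
{s0} --c--> {s0,s3}  [new]
{s1} --a--> {s0,s1,s4}  [new]
{s1} --b--> {s0,s1,s3,s4}  [new]
{s1} --c--> {s0,s1,s2,s3,s4}  [new]
{s1,s2,s4} --a--> {s0,s1,s2,s3,s4}  [seen]
{s1,s2,s4} --b--> {s0,s1,s2,s3,s4}  [seen]
{s1,s2,s4} --c--> {s0,s1,s2,s3,s4}  [seen]
{s0,s3} --a--> {s1,s2}  [new]
{s0,s3} --b--> {s0,s1,s2,s3,s4}  [seen]
{s0,s3} --c--> {s0,s1,s2,s3}  [new]
{s0,s1,s4} --a--> {s0,s1,s3,s4}  [seen]
{s0,s1,s4} --b--> {s0,s1,s2,s3,s4}  [seen]
{s0,s1,s4} --c--> {s0,s1,s2,s3,s4}  [seen]
{s0,s1,s3,s4} --a--> {s0,s1,s2,s3,s4}  [seen]
{s0,s1,s3,s4} --b--> {s0,s1,s2,s3,s4}  [seen]
{s0,s1,s3,s4} --c--> {s0,s1,s2,s3,s4}  [seen]
{s0,s1,s2,s3,s4} --a--> {s0,s1,s2,s3,s4}  [seen]
{s0,s1,s2,s3,s4} --b--> {s0,s1,s2,s3,s4}  [seen]
{s0,s1,s2,s3,s4} --c--> {s0,s1,s2,s3,s4}  [seen]
{s1,s2} --a--> {s0,s1,s2,s4}  [new]
{s1,s2} --b--> {s0,s1,s2,s3,s4}  [seen]
{s1,s2} --c--> {s0,s1,s2,s3,s4}  [seen]
{s0,s1,s2,s3} --a--> {s0,s1,s2,s4}  [seen]
{s0,s1,s2,s3} --b--> {s0,s1,s2,s3,s4}  [seen]
{s0,s1,s2,s3} --c--> {s0,s1,s2,s3,s4}  [seen]
{s0,s1,s2,s4} --a--> {s0,s1,s2,s3,s4}  [seen]
{s0,s1,s2,s4} --b--> {s0,s1,s2,s3,s4}  [seen]
{s0,s1,s2,s4} --c--> {s0,s1,s2,s3,s4}  [seen]
Reachable DFA states: {s0}, {s1}, {s1,s2,s4}, {s0,s3}, {s0,s1,s4}, {s0,s1,s3,s4}, {s0,s1,s2,s3,s4}, {s1,s2}, {s0,s1,s2,s3}, {s0,s1,s2,s4}.
Accepting DFA states (contain an NFA accepting state): {s1}, {s1,s2,s4}, {s0,s1,s4}, {s0,s1,s3,s4}, {s0,s1,s2,s3,s4}, {s1,s2}, {s0,s1,s2,s3}, {s0,s1,s2,s4}.

8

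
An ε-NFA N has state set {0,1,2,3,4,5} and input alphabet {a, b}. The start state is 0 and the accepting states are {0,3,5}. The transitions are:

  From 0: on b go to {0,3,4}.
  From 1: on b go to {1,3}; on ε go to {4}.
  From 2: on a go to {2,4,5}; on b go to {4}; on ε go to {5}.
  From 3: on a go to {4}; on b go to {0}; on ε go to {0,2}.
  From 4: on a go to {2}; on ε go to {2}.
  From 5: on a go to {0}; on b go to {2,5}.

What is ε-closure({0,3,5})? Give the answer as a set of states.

{0,2,3,5}

Begin with {0,3,5}.
3 →ε {0,2}; add 2.
ε-closure = {0,2,3,5}.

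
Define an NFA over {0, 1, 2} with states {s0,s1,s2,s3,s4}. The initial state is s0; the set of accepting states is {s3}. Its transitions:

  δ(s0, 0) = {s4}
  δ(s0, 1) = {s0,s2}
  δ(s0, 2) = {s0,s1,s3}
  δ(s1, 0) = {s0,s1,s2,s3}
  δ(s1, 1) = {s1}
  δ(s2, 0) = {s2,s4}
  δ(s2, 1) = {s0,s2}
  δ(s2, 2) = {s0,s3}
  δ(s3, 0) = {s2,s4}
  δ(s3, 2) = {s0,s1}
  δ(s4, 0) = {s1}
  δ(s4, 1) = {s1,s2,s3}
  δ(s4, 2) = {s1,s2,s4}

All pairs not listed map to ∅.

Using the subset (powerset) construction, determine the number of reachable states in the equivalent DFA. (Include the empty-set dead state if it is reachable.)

Start state of the DFA: {s0}.
{s0} --0--> {s4}  [new]
{s0} --1--> {s0,s2}  [new]
{s0} --2--> {s0,s1,s3}  [new]
{s4} --0--> {s1}  [new]
{s4} --1--> {s1,s2,s3}  [new]
{s4} --2--> {s1,s2,s4}  [new]
{s0,s2} --0--> {s2,s4}  [new]
{s0,s2} --1--> {s0,s2}  [seen]
{s0,s2} --2--> {s0,s1,s3}  [seen]
{s0,s1,s3} --0--> {s0,s1,s2,s3,s4}  [new]
{s0,s1,s3} --1--> {s0,s1,s2}  [new]
{s0,s1,s3} --2--> {s0,s1,s3}  [seen]
{s1} --0--> {s0,s1,s2,s3}  [new]
{s1} --1--> {s1}  [seen]
{s1} --2--> ∅  [new]
{s1,s2,s3} --0--> {s0,s1,s2,s3,s4}  [seen]
{s1,s2,s3} --1--> {s0,s1,s2}  [seen]
{s1,s2,s3} --2--> {s0,s1,s3}  [seen]
{s1,s2,s4} --0--> {s0,s1,s2,s3,s4}  [seen]
{s1,s2,s4} --1--> {s0,s1,s2,s3}  [seen]
{s1,s2,s4} --2--> {s0,s1,s2,s3,s4}  [seen]
{s2,s4} --0--> {s1,s2,s4}  [seen]
{s2,s4} --1--> {s0,s1,s2,s3}  [seen]
{s2,s4} --2--> {s0,s1,s2,s3,s4}  [seen]
{s0,s1,s2,s3,s4} --0--> {s0,s1,s2,s3,s4}  [seen]
{s0,s1,s2,s3,s4} --1--> {s0,s1,s2,s3}  [seen]
{s0,s1,s2,s3,s4} --2--> {s0,s1,s2,s3,s4}  [seen]
{s0,s1,s2} --0--> {s0,s1,s2,s3,s4}  [seen]
{s0,s1,s2} --1--> {s0,s1,s2}  [seen]
{s0,s1,s2} --2--> {s0,s1,s3}  [seen]
{s0,s1,s2,s3} --0--> {s0,s1,s2,s3,s4}  [seen]
{s0,s1,s2,s3} --1--> {s0,s1,s2}  [seen]
{s0,s1,s2,s3} --2--> {s0,s1,s3}  [seen]
∅ --0--> ∅  [seen]
∅ --1--> ∅  [seen]
∅ --2--> ∅  [seen]
Reachable DFA states: {s0}, {s4}, {s0,s2}, {s0,s1,s3}, {s1}, {s1,s2,s3}, {s1,s2,s4}, {s2,s4}, {s0,s1,s2,s3,s4}, {s0,s1,s2}, {s0,s1,s2,s3}, ∅.

12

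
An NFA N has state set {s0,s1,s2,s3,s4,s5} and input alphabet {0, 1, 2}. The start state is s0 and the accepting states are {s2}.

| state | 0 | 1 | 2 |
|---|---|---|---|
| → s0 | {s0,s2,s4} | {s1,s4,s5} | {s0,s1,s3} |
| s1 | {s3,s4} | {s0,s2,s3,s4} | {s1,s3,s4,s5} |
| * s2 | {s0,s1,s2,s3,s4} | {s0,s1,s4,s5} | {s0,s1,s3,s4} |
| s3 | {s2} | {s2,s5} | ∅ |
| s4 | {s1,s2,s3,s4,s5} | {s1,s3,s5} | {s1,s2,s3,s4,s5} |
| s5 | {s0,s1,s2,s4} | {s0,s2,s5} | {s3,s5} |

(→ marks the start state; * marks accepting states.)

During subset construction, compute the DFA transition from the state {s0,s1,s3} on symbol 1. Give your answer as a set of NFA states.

δ(s0,1) = {s1,s4,s5}; δ(s1,1) = {s0,s2,s3,s4}; δ(s3,1) = {s2,s5}.
Union: {s0,s1,s2,s3,s4,s5}.

{s0,s1,s2,s3,s4,s5}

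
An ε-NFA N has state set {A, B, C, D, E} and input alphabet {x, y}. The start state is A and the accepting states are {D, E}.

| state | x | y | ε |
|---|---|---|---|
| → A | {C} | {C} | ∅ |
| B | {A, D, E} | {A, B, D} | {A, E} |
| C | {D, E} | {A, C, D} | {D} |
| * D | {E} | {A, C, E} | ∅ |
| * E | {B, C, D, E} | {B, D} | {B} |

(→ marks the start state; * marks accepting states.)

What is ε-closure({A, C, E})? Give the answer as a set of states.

{A, B, C, D, E}

Begin with {A, C, E}.
C →ε {D}; add D.
E →ε {B}; add B.
ε-closure = {A, B, C, D, E}.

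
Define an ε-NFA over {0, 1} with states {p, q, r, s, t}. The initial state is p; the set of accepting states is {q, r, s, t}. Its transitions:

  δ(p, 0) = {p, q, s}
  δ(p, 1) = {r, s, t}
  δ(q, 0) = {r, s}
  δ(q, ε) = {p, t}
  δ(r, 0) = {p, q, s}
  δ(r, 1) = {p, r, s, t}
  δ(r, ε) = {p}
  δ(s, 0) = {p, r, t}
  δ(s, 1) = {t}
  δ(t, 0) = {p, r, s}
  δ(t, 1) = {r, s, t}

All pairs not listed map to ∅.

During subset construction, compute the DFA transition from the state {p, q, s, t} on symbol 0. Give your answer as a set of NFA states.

δ(p,0) = {p, q, s}; δ(q,0) = {r, s}; δ(s,0) = {p, r, t}; δ(t,0) = {p, r, s}.
Union: {p, q, r, s, t}.

{p, q, r, s, t}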